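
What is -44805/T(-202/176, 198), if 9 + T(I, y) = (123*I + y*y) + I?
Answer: -985710/859159 ≈ -1.1473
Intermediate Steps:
T(I, y) = -9 + y**2 + 124*I (T(I, y) = -9 + ((123*I + y*y) + I) = -9 + ((123*I + y**2) + I) = -9 + ((y**2 + 123*I) + I) = -9 + (y**2 + 124*I) = -9 + y**2 + 124*I)
-44805/T(-202/176, 198) = -44805/(-9 + 198**2 + 124*(-202/176)) = -44805/(-9 + 39204 + 124*(-202*1/176)) = -44805/(-9 + 39204 + 124*(-101/88)) = -44805/(-9 + 39204 - 3131/22) = -44805/859159/22 = -44805*22/859159 = -985710/859159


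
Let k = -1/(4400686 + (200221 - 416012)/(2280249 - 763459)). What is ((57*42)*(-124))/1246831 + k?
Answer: -1981490844971536034/8322492567924739819 ≈ -0.23809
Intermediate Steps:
k = -1516790/6674916302149 (k = -1/(4400686 - 215791/1516790) = -1/6674916302149/1516790 = -1*1516790/6674916302149 = -1516790/6674916302149 ≈ -2.2724e-7)
((57*42)*(-124))/1246831 + k = ((57*42)*(-124))/1246831 - 1516790/6674916302149 = (2394*(-124))*(1/1246831) - 1516790/6674916302149 = -296856*1/1246831 - 1516790/6674916302149 = -296856/1246831 - 1516790/6674916302149 = -1981490844971536034/8322492567924739819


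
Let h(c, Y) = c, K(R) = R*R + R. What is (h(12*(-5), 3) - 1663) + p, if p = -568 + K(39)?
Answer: -731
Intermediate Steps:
K(R) = R + R² (K(R) = R² + R = R + R²)
p = 992 (p = -568 + 39*(1 + 39) = -568 + 39*40 = -568 + 1560 = 992)
(h(12*(-5), 3) - 1663) + p = (12*(-5) - 1663) + 992 = (-60 - 1663) + 992 = -1723 + 992 = -731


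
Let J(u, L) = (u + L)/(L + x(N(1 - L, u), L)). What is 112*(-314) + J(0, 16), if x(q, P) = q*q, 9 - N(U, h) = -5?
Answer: -1863900/53 ≈ -35168.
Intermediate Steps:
N(U, h) = 14 (N(U, h) = 9 - 1*(-5) = 9 + 5 = 14)
x(q, P) = q**2
J(u, L) = (L + u)/(196 + L) (J(u, L) = (u + L)/(L + 14**2) = (L + u)/(L + 196) = (L + u)/(196 + L))
112*(-314) + J(0, 16) = 112*(-314) + (16 + 0)/(196 + 16) = -35168 + 16/212 = -35168 + (1/212)*16 = -35168 + 4/53 = -1863900/53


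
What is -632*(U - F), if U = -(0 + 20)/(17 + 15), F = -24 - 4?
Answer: -17301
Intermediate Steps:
F = -28
U = -5/8 (U = -20/32 = -1*5/8 = -5/8 ≈ -0.62500)
-632*(U - F) = -632*(-5/8 - 1*(-28)) = -632*(-5/8 + 28) = -632*219/8 = -17301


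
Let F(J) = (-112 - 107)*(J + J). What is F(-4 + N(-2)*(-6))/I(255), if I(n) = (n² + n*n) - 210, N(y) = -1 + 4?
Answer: 803/10820 ≈ 0.074214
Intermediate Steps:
N(y) = 3
F(J) = -438*J
I(n) = -210 + 2*n² (I(n) = (n² + n²) - 210 = 2*n² - 210 = -210 + 2*n²)
F(-4 + N(-2)*(-6))/I(255) = (-438*(-4 + 3*(-6)))/(-210 + 2*255²) = (-438*(-4 - 18))/(-210 + 2*65025) = (-438*(-22))/(-210 + 130050) = 9636/129840 = 9636*(1/129840) = 803/10820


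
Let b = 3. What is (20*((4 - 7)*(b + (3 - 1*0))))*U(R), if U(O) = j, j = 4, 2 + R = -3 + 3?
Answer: -1440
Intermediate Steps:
R = -2 (R = -2 + (-3 + 3) = -2 + 0 = -2)
U(O) = 4
(20*((4 - 7)*(b + (3 - 1*0))))*U(R) = (20*((4 - 7)*(3 + (3 - 1*0))))*4 = (20*(-3*(3 + (3 + 0))))*4 = (20*(-3*(3 + 3)))*4 = (20*(-3*6))*4 = (20*(-18))*4 = -360*4 = -1440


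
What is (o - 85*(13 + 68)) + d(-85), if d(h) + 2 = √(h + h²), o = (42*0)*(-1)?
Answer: -6887 + 2*√1785 ≈ -6802.5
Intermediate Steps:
o = 0 (o = 0*(-1) = 0)
d(h) = -2 + √(h + h²)
(o - 85*(13 + 68)) + d(-85) = (0 - 85*(13 + 68)) + (-2 + √(-85*(1 - 85))) = (0 - 85*81) + (-2 + √(-85*(-84))) = (0 - 6885) + (-2 + √7140) = -6885 + (-2 + 2*√1785) = -6887 + 2*√1785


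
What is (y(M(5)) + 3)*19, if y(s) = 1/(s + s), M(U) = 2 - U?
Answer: 323/6 ≈ 53.833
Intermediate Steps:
y(s) = 1/(2*s)
(y(M(5)) + 3)*19 = (1/(2*(2 - 1*5)) + 3)*19 = (1/(2*(2 - 5)) + 3)*19 = ((1/2)/(-3) + 3)*19 = ((1/2)*(-1/3) + 3)*19 = (-1/6 + 3)*19 = (17/6)*19 = 323/6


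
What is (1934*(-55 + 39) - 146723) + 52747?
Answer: -124920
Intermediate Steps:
(1934*(-55 + 39) - 146723) + 52747 = (1934*(-16) - 146723) + 52747 = (-30944 - 146723) + 52747 = -177667 + 52747 = -124920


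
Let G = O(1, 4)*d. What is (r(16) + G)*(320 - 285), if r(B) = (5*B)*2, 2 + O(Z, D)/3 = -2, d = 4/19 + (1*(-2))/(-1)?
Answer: 88760/19 ≈ 4671.6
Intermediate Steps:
d = 42/19 (d = 4*(1/19) - 2*(-1) = 4/19 + 2 = 42/19 ≈ 2.2105)
O(Z, D) = -12 (O(Z, D) = -6 + 3*(-2) = -6 - 6 = -12)
r(B) = 10*B
G = -504/19 (G = -12*42/19 = -504/19 ≈ -26.526)
(r(16) + G)*(320 - 285) = (10*16 - 504/19)*(320 - 285) = (160 - 504/19)*35 = (2536/19)*35 = 88760/19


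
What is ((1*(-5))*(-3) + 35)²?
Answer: 2500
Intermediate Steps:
((1*(-5))*(-3) + 35)² = (-5*(-3) + 35)² = (15 + 35)² = 50² = 2500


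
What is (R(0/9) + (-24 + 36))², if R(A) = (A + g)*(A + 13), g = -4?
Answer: 1600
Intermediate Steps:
R(A) = (-4 + A)*(13 + A) (R(A) = (A - 4)*(A + 13) = (-4 + A)*(13 + A))
(R(0/9) + (-24 + 36))² = ((-52 + (0/9)² + 9*(0/9)) + (-24 + 36))² = ((-52 + (0*(⅑))² + 9*(0*(⅑))) + 12)² = ((-52 + 0² + 9*0) + 12)² = ((-52 + 0 + 0) + 12)² = (-52 + 12)² = (-40)² = 1600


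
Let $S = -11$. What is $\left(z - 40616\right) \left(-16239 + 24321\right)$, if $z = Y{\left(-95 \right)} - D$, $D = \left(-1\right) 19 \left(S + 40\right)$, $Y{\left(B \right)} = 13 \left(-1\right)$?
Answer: $-323910396$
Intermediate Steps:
$Y{\left(B \right)} = -13$
$D = -551$ ($D = \left(-1\right) 19 \left(-11 + 40\right) = \left(-19\right) 29 = -551$)
$z = 538$ ($z = -13 - -551 = -13 + 551 = 538$)
$\left(z - 40616\right) \left(-16239 + 24321\right) = \left(538 - 40616\right) \left(-16239 + 24321\right) = \left(-40078\right) 8082 = -323910396$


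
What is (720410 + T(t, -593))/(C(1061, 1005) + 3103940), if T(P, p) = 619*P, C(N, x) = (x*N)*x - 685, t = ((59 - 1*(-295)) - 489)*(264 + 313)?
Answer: -9499319/214947956 ≈ -0.044194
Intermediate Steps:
t = -77895 (t = ((59 + 295) - 489)*577 = (354 - 489)*577 = -135*577 = -77895)
C(N, x) = -685 + N*x**2 (C(N, x) = (N*x)*x - 685 = N*x**2 - 685 = -685 + N*x**2)
(720410 + T(t, -593))/(C(1061, 1005) + 3103940) = (720410 + 619*(-77895))/((-685 + 1061*1005**2) + 3103940) = (720410 - 48217005)/((-685 + 1061*1010025) + 3103940) = -47496595/((-685 + 1071636525) + 3103940) = -47496595/(1071635840 + 3103940) = -47496595/1074739780 = -47496595*1/1074739780 = -9499319/214947956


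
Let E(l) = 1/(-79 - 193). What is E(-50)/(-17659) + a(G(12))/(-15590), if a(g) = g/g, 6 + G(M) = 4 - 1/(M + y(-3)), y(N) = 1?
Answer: -2393829/37441318160 ≈ -6.3936e-5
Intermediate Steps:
E(l) = -1/272 (E(l) = 1/(-272) = -1/272)
G(M) = -2 - 1/(1 + M) (G(M) = -6 + (4 - 1/(M + 1)) = -6 + (4 - 1/(1 + M)) = -2 - 1/(1 + M))
a(g) = 1
E(-50)/(-17659) + a(G(12))/(-15590) = -1/272/(-17659) + 1/(-15590) = -1/272*(-1/17659) + 1*(-1/15590) = 1/4803248 - 1/15590 = -2393829/37441318160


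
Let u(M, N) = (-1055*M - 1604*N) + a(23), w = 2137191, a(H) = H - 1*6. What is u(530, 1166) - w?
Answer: -4566588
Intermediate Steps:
a(H) = -6 + H (a(H) = H - 6 = -6 + H)
u(M, N) = 17 - 1604*N - 1055*M (u(M, N) = (-1055*M - 1604*N) + (-6 + 23) = (-1604*N - 1055*M) + 17 = 17 - 1604*N - 1055*M)
u(530, 1166) - w = (17 - 1604*1166 - 1055*530) - 1*2137191 = (17 - 1870264 - 559150) - 2137191 = -2429397 - 2137191 = -4566588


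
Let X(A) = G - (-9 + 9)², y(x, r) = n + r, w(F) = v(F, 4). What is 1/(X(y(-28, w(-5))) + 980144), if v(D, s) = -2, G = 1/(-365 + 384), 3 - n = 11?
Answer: 19/18622737 ≈ 1.0203e-6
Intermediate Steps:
n = -8 (n = 3 - 1*11 = 3 - 11 = -8)
G = 1/19 ≈ 0.052632
w(F) = -2
y(x, r) = -8 + r
X(A) = 1/19 (X(A) = 1/19 - (-9 + 9)² = 1/19 - 1*0² = 1/19 - 1*0 = 1/19 + 0 = 1/19)
1/(X(y(-28, w(-5))) + 980144) = 1/(1/19 + 980144) = 1/(18622737/19) = 19/18622737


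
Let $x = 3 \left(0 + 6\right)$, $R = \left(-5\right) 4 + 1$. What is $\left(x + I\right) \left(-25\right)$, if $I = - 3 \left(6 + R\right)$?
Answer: $-1425$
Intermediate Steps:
$R = -19$ ($R = -20 + 1 = -19$)
$I = 39$ ($I = - 3 \left(6 - 19\right) = \left(-3\right) \left(-13\right) = 39$)
$x = 18$ ($x = 3 \cdot 6 = 18$)
$\left(x + I\right) \left(-25\right) = \left(18 + 39\right) \left(-25\right) = 57 \left(-25\right) = -1425$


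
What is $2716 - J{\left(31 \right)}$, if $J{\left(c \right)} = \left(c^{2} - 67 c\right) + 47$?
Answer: $3785$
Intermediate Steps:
$J{\left(c \right)} = 47 + c^{2} - 67 c$
$2716 - J{\left(31 \right)} = 2716 - \left(47 + 31^{2} - 2077\right) = 2716 - \left(47 + 961 - 2077\right) = 2716 - -1069 = 2716 + 1069 = 3785$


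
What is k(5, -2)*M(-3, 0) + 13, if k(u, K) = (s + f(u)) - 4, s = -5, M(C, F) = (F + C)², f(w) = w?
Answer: -23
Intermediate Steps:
M(C, F) = (C + F)²
k(u, K) = -9 + u (k(u, K) = (-5 + u) - 4 = -9 + u)
k(5, -2)*M(-3, 0) + 13 = (-9 + 5)*(-3 + 0)² + 13 = -4*(-3)² + 13 = -4*9 + 13 = -36 + 13 = -23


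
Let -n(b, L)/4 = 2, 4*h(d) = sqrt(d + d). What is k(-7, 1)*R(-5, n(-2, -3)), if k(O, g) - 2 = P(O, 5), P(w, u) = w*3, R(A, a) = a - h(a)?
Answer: 152 + 19*I ≈ 152.0 + 19.0*I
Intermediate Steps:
h(d) = sqrt(2)*sqrt(d)/4 (h(d) = sqrt(d + d)/4 = sqrt(2*d)/4 = (sqrt(2)*sqrt(d))/4 = sqrt(2)*sqrt(d)/4)
n(b, L) = -8 (n(b, L) = -4*2 = -8)
R(A, a) = a - sqrt(2)*sqrt(a)/4
P(w, u) = 3*w
k(O, g) = 2 + 3*O
k(-7, 1)*R(-5, n(-2, -3)) = (2 + 3*(-7))*(-8 - sqrt(2)*sqrt(-8)/4) = (2 - 21)*(-8 - sqrt(2)*2*I*sqrt(2)/4) = -19*(-8 - I) = 152 + 19*I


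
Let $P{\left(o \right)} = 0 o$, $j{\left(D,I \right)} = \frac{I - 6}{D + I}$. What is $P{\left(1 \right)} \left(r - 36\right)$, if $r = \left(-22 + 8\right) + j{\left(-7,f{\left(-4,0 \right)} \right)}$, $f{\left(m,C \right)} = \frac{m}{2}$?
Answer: $0$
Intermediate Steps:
$f{\left(m,C \right)} = \frac{m}{2}$ ($f{\left(m,C \right)} = m \frac{1}{2} = \frac{m}{2}$)
$j{\left(D,I \right)} = \frac{-6 + I}{D + I}$
$P{\left(o \right)} = 0$
$r = - \frac{118}{9}$ ($r = \left(-22 + 8\right) + \frac{-6 + \frac{1}{2} \left(-4\right)}{-7 + \frac{1}{2} \left(-4\right)} = -14 + \frac{-6 - 2}{-7 - 2} = -14 + \frac{1}{-9} \left(-8\right) = -14 - - \frac{8}{9} = -14 + \frac{8}{9} = - \frac{118}{9} \approx -13.111$)
$P{\left(1 \right)} \left(r - 36\right) = 0 \left(- \frac{118}{9} - 36\right) = 0 \left(- \frac{442}{9}\right) = 0$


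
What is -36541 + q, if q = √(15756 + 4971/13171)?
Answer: -36541 + 219*√56990917/13171 ≈ -36416.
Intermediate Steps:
q = 219*√56990917/13171 (q = √(15756 + 4971*(1/13171)) = √(15756 + 4971/13171) = √(207527247/13171) = 219*√56990917/13171 ≈ 125.52)
-36541 + q = -36541 + 219*√56990917/13171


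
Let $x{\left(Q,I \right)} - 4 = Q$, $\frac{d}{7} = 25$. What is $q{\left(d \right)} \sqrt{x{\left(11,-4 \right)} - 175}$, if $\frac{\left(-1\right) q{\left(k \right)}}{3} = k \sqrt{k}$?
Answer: $- 10500 i \sqrt{70} \approx - 87849.0 i$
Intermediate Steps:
$d = 175$ ($d = 7 \cdot 25 = 175$)
$x{\left(Q,I \right)} = 4 + Q$
$q{\left(k \right)} = - 3 k^{\frac{3}{2}}$ ($q{\left(k \right)} = - 3 k \sqrt{k} = - 3 k^{\frac{3}{2}}$)
$q{\left(d \right)} \sqrt{x{\left(11,-4 \right)} - 175} = - 3 \cdot 175^{\frac{3}{2}} \sqrt{\left(4 + 11\right) - 175} = - 3 \cdot 875 \sqrt{7} \sqrt{15 - 175} = - 2625 \sqrt{7} \sqrt{-160} = - 2625 \sqrt{7} \cdot 4 i \sqrt{10} = - 10500 i \sqrt{70}$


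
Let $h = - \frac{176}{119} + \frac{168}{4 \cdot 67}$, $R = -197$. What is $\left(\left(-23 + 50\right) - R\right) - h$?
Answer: $\frac{1792746}{7973} \approx 224.85$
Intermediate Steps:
$h = - \frac{6794}{7973}$ ($h = \left(-176\right) \frac{1}{119} + \frac{168}{268} = - \frac{176}{119} + 168 \cdot \frac{1}{268} = - \frac{176}{119} + \frac{42}{67} = - \frac{6794}{7973} \approx -0.85213$)
$\left(\left(-23 + 50\right) - R\right) - h = \left(\left(-23 + 50\right) - -197\right) - - \frac{6794}{7973} = \left(27 + 197\right) + \frac{6794}{7973} = 224 + \frac{6794}{7973} = \frac{1792746}{7973}$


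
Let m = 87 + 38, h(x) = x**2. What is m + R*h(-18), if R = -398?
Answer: -128827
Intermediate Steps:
m = 125
m + R*h(-18) = 125 - 398*(-18)**2 = 125 - 398*324 = 125 - 128952 = -128827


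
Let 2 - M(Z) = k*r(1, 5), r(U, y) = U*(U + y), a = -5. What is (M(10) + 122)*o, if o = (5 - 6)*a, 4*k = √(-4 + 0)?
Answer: 620 - 15*I ≈ 620.0 - 15.0*I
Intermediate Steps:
k = I/2 (k = √(-4 + 0)/4 = √(-4)/4 = (2*I)/4 = I/2 ≈ 0.5*I)
M(Z) = 2 - 3*I (M(Z) = 2 - I/2*1*(1 + 5) = 2 - I/2*1*6 = 2 - I/2*6 = 2 - 3*I)
o = 5 (o = (5 - 6)*(-5) = -1*(-5) = 5)
(M(10) + 122)*o = ((2 - 3*I) + 122)*5 = (124 - 3*I)*5 = 620 - 15*I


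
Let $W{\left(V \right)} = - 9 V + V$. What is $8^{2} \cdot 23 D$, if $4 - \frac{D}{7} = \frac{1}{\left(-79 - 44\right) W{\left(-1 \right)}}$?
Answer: $\frac{5070856}{123} \approx 41227.0$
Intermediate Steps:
$W{\left(V \right)} = - 8 V$
$D = \frac{27559}{984}$ ($D = 28 - 7 \frac{1}{\left(-79 - 44\right) \left(\left(-8\right) \left(-1\right)\right)} = 28 - 7 \frac{1}{\left(-123\right) 8} = 28 - 7 \left(\left(- \frac{1}{123}\right) \frac{1}{8}\right) = 28 - - \frac{7}{984} = 28 + \frac{7}{984} = \frac{27559}{984} \approx 28.007$)
$8^{2} \cdot 23 D = 8^{2} \cdot 23 \cdot \frac{27559}{984} = 64 \cdot 23 \cdot \frac{27559}{984} = 1472 \cdot \frac{27559}{984} = \frac{5070856}{123}$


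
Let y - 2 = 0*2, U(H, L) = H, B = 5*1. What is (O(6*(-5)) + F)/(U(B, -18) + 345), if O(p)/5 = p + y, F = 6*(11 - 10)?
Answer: -67/175 ≈ -0.38286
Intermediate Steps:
F = 6 (F = 6*1 = 6)
B = 5
y = 2 (y = 2 + 0*2 = 2 + 0 = 2)
O(p) = 10 + 5*p (O(p) = 5*(p + 2) = 5*(2 + p) = 10 + 5*p)
(O(6*(-5)) + F)/(U(B, -18) + 345) = ((10 + 5*(6*(-5))) + 6)/(5 + 345) = ((10 + 5*(-30)) + 6)/350 = ((10 - 150) + 6)*(1/350) = (-140 + 6)*(1/350) = -134*1/350 = -67/175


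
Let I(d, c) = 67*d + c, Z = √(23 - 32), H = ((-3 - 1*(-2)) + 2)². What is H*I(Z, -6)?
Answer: -6 + 201*I ≈ -6.0 + 201.0*I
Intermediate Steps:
H = 1 (H = ((-3 + 2) + 2)² = (-1 + 2)² = 1² = 1)
Z = 3*I (Z = √(-9) = 3*I ≈ 3.0*I)
I(d, c) = c + 67*d
H*I(Z, -6) = 1*(-6 + 67*(3*I)) = 1*(-6 + 201*I) = -6 + 201*I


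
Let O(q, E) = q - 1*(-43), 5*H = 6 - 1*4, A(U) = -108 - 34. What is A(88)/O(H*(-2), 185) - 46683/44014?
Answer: -41100053/9286954 ≈ -4.4256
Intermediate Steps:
A(U) = -142
H = 2/5 (H = (6 - 1*4)/5 = (6 - 4)/5 = (1/5)*2 = 2/5 ≈ 0.40000)
O(q, E) = 43 + q (O(q, E) = q + 43 = 43 + q)
A(88)/O(H*(-2), 185) - 46683/44014 = -142/(43 + (2/5)*(-2)) - 46683/44014 = -142/(43 - 4/5) - 46683*1/44014 = -142/211/5 - 46683/44014 = -142*5/211 - 46683/44014 = -710/211 - 46683/44014 = -41100053/9286954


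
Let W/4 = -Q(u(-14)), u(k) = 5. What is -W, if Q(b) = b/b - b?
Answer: -16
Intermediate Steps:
Q(b) = 1 - b
W = 16 (W = 4*(-(1 - 1*5)) = 4*(-(1 - 5)) = 4*(-1*(-4)) = 4*4 = 16)
-W = -1*16 = -16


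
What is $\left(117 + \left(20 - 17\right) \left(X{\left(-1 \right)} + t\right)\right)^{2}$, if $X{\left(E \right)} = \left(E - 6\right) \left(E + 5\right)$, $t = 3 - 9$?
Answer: $225$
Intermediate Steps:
$t = -6$
$X{\left(E \right)} = \left(-6 + E\right) \left(5 + E\right)$
$\left(117 + \left(20 - 17\right) \left(X{\left(-1 \right)} + t\right)\right)^{2} = \left(117 + \left(20 - 17\right) \left(\left(-30 + \left(-1\right)^{2} - -1\right) - 6\right)\right)^{2} = \left(117 + 3 \left(\left(-30 + 1 + 1\right) - 6\right)\right)^{2} = \left(117 + 3 \left(-28 - 6\right)\right)^{2} = \left(117 + 3 \left(-34\right)\right)^{2} = \left(117 - 102\right)^{2} = 15^{2} = 225$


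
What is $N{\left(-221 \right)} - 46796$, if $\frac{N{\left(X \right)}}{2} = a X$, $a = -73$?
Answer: $-14530$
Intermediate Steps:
$N{\left(X \right)} = - 146 X$ ($N{\left(X \right)} = 2 \left(- 73 X\right) = - 146 X$)
$N{\left(-221 \right)} - 46796 = \left(-146\right) \left(-221\right) - 46796 = 32266 - 46796 = -14530$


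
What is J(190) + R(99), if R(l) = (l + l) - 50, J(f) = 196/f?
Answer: 14158/95 ≈ 149.03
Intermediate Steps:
R(l) = -50 + 2*l (R(l) = 2*l - 50 = -50 + 2*l)
J(190) + R(99) = 196/190 + (-50 + 2*99) = 196*(1/190) + (-50 + 198) = 98/95 + 148 = 14158/95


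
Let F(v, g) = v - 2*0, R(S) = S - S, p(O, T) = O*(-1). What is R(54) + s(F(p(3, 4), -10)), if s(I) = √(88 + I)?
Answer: √85 ≈ 9.2195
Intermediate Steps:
p(O, T) = -O
R(S) = 0
F(v, g) = v (F(v, g) = v + 0 = v)
R(54) + s(F(p(3, 4), -10)) = 0 + √(88 - 1*3) = 0 + √(88 - 3) = 0 + √85 = √85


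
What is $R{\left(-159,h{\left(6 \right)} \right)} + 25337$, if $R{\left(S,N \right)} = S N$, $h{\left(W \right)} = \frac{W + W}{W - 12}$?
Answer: $25655$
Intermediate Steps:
$h{\left(W \right)} = \frac{2 W}{-12 + W}$
$R{\left(S,N \right)} = N S$
$R{\left(-159,h{\left(6 \right)} \right)} + 25337 = 2 \cdot 6 \frac{1}{-12 + 6} \left(-159\right) + 25337 = 2 \cdot 6 \frac{1}{-6} \left(-159\right) + 25337 = 2 \cdot 6 \left(- \frac{1}{6}\right) \left(-159\right) + 25337 = \left(-2\right) \left(-159\right) + 25337 = 318 + 25337 = 25655$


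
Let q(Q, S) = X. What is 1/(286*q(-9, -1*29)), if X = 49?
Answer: 1/14014 ≈ 7.1357e-5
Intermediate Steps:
q(Q, S) = 49
1/(286*q(-9, -1*29)) = 1/(286*49) = 1/14014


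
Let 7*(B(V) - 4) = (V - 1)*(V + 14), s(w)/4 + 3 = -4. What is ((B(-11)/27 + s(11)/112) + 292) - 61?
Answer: 174415/756 ≈ 230.71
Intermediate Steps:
s(w) = -28 (s(w) = -12 + 4*(-4) = -12 - 16 = -28)
B(V) = 4 + (-1 + V)*(14 + V)/7 (B(V) = 4 + ((V - 1)*(V + 14))/7 = 4 + ((-1 + V)*(14 + V))/7 = 4 + (-1 + V)*(14 + V)/7)
((B(-11)/27 + s(11)/112) + 292) - 61 = (((2 + (⅐)*(-11)² + (13/7)*(-11))/27 - 28/112) + 292) - 61 = (((2 + (⅐)*121 - 143/7)*(1/27) - 28*1/112) + 292) - 61 = (((2 + 121/7 - 143/7)*(1/27) - ¼) + 292) - 61 = ((-8/7*1/27 - ¼) + 292) - 61 = ((-8/189 - ¼) + 292) - 61 = (-221/756 + 292) - 61 = 220531/756 - 61 = 174415/756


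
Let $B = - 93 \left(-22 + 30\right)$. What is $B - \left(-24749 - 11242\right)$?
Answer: $35247$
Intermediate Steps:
$B = -744$ ($B = \left(-93\right) 8 = -744$)
$B - \left(-24749 - 11242\right) = -744 - \left(-24749 - 11242\right) = -744 - -35991 = -744 + 35991 = 35247$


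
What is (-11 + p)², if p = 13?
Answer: 4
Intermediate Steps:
(-11 + p)² = (-11 + 13)² = 2² = 4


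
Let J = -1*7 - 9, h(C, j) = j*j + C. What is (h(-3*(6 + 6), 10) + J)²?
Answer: 2304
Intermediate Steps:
h(C, j) = C + j² (h(C, j) = j² + C = C + j²)
J = -16 (J = -7 - 9 = -16)
(h(-3*(6 + 6), 10) + J)² = ((-3*(6 + 6) + 10²) - 16)² = ((-3*12 + 100) - 16)² = ((-36 + 100) - 16)² = (64 - 16)² = 48² = 2304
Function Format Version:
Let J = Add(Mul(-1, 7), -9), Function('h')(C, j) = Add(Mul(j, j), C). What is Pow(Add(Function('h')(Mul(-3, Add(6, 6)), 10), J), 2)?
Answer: 2304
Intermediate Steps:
Function('h')(C, j) = Add(C, Pow(j, 2)) (Function('h')(C, j) = Add(Pow(j, 2), C) = Add(C, Pow(j, 2)))
J = -16 (J = Add(-7, -9) = -16)
Pow(Add(Function('h')(Mul(-3, Add(6, 6)), 10), J), 2) = Pow(Add(Add(Mul(-3, Add(6, 6)), Pow(10, 2)), -16), 2) = Pow(Add(Add(Mul(-3, 12), 100), -16), 2) = Pow(Add(Add(-36, 100), -16), 2) = Pow(Add(64, -16), 2) = Pow(48, 2) = 2304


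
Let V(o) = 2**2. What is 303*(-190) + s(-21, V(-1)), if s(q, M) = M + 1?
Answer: -57565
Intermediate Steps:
V(o) = 4
s(q, M) = 1 + M
303*(-190) + s(-21, V(-1)) = 303*(-190) + (1 + 4) = -57570 + 5 = -57565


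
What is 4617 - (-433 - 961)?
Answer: 6011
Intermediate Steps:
4617 - (-433 - 961) = 4617 - 1*(-1394) = 4617 + 1394 = 6011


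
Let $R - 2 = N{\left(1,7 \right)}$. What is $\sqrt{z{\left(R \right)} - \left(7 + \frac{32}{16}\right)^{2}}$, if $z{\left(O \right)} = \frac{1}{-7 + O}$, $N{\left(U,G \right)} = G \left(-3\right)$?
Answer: $\frac{7 i \sqrt{1118}}{26} \approx 9.0021 i$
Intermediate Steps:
$N{\left(U,G \right)} = - 3 G$
$R = -19$ ($R = 2 - 21 = -19$)
$\sqrt{z{\left(R \right)} - \left(7 + \frac{32}{16}\right)^{2}} = \sqrt{\frac{1}{-7 - 19} - \left(7 + \frac{32}{16}\right)^{2}} = \sqrt{\frac{1}{-26} - \left(7 + 32 \cdot \frac{1}{16}\right)^{2}} = \sqrt{- \frac{1}{26} - \left(7 + 2\right)^{2}} = \sqrt{- \frac{1}{26} - 9^{2}} = \sqrt{- \frac{1}{26} - 81} = \sqrt{- \frac{2107}{26}} = \frac{7 i \sqrt{1118}}{26}$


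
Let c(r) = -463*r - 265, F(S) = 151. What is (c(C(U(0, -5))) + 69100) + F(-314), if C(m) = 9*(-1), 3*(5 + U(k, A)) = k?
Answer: 73153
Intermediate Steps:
U(k, A) = -5 + k/3
C(m) = -9
c(r) = -265 - 463*r
(c(C(U(0, -5))) + 69100) + F(-314) = ((-265 - 463*(-9)) + 69100) + 151 = ((-265 + 4167) + 69100) + 151 = (3902 + 69100) + 151 = 73002 + 151 = 73153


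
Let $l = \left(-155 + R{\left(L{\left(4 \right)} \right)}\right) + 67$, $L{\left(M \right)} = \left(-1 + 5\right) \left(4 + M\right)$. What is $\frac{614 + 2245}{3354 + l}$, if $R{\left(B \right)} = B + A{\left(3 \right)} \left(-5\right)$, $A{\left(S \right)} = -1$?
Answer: $\frac{953}{1101} \approx 0.86558$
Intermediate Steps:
$L{\left(M \right)} = 16 + 4 M$ ($L{\left(M \right)} = 4 \left(4 + M\right) = 16 + 4 M$)
$R{\left(B \right)} = 5 + B$ ($R{\left(B \right)} = B - -5 = B + 5 = 5 + B$)
$l = -51$ ($l = \left(-155 + \left(5 + \left(16 + 4 \cdot 4\right)\right)\right) + 67 = \left(-155 + \left(5 + \left(16 + 16\right)\right)\right) + 67 = \left(-155 + \left(5 + 32\right)\right) + 67 = \left(-155 + 37\right) + 67 = -118 + 67 = -51$)
$\frac{614 + 2245}{3354 + l} = \frac{614 + 2245}{3354 - 51} = \frac{2859}{3303} = 2859 \cdot \frac{1}{3303} = \frac{953}{1101}$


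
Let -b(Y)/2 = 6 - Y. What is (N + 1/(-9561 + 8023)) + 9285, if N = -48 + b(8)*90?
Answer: 14760185/1538 ≈ 9597.0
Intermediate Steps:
b(Y) = -12 + 2*Y (b(Y) = -2*(6 - Y) = -12 + 2*Y)
N = 312 (N = -48 + (-12 + 2*8)*90 = -48 + (-12 + 16)*90 = -48 + 4*90 = -48 + 360 = 312)
(N + 1/(-9561 + 8023)) + 9285 = (312 + 1/(-9561 + 8023)) + 9285 = (312 + 1/(-1538)) + 9285 = (312 - 1/1538) + 9285 = 479855/1538 + 9285 = 14760185/1538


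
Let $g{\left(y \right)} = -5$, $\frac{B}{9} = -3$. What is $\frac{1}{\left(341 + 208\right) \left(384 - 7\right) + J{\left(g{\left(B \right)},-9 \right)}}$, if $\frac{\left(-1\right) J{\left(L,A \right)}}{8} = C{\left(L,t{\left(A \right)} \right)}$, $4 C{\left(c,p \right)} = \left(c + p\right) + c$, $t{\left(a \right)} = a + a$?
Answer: $\frac{1}{207029} \approx 4.8302 \cdot 10^{-6}$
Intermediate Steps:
$B = -27$ ($B = 9 \left(-3\right) = -27$)
$t{\left(a \right)} = 2 a$
$C{\left(c,p \right)} = \frac{c}{2} + \frac{p}{4}$ ($C{\left(c,p \right)} = \frac{\left(c + p\right) + c}{4} = \frac{p + 2 c}{4} = \frac{c}{2} + \frac{p}{4}$)
$J{\left(L,A \right)} = - 4 A - 4 L$ ($J{\left(L,A \right)} = - 8 \left(\frac{L}{2} + \frac{2 A}{4}\right) = - 8 \left(\frac{L}{2} + \frac{A}{2}\right) = - 8 \left(\frac{A}{2} + \frac{L}{2}\right) = - 4 A - 4 L$)
$\frac{1}{\left(341 + 208\right) \left(384 - 7\right) + J{\left(g{\left(B \right)},-9 \right)}} = \frac{1}{\left(341 + 208\right) \left(384 - 7\right) - -56} = \frac{1}{549 \cdot 377 + \left(36 + 20\right)} = \frac{1}{206973 + 56} = \frac{1}{207029}$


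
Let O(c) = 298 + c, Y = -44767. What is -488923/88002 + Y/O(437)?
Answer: -1432981313/21560490 ≈ -66.463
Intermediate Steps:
-488923/88002 + Y/O(437) = -488923/88002 - 44767/(298 + 437) = -488923*1/88002 - 44767/735 = -488923/88002 - 44767*1/735 = -488923/88002 - 44767/735 = -1432981313/21560490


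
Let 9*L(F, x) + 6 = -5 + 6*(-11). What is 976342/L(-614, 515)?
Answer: -8787078/77 ≈ -1.1412e+5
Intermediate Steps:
L(F, x) = -77/9 (L(F, x) = -⅔ + (-5 + 6*(-11))/9 = -⅔ + (-5 - 66)/9 = -⅔ + (⅑)*(-71) = -⅔ - 71/9 = -77/9)
976342/L(-614, 515) = 976342/(-77/9) = 976342*(-9/77) = -8787078/77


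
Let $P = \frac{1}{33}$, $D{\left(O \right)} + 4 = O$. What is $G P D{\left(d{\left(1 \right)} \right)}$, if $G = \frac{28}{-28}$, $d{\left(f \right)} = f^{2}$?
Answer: $\frac{1}{11} \approx 0.090909$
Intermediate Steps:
$D{\left(O \right)} = -4 + O$
$G = -1$ ($G = 28 \left(- \frac{1}{28}\right) = -1$)
$P = \frac{1}{33} \approx 0.030303$
$G P D{\left(d{\left(1 \right)} \right)} = \left(-1\right) \frac{1}{33} \left(-4 + 1^{2}\right) = - \frac{-4 + 1}{33} = \left(- \frac{1}{33}\right) \left(-3\right) = \frac{1}{11}$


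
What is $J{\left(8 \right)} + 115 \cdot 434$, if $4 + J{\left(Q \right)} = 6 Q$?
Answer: $49954$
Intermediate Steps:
$J{\left(Q \right)} = -4 + 6 Q$
$J{\left(8 \right)} + 115 \cdot 434 = \left(-4 + 6 \cdot 8\right) + 115 \cdot 434 = \left(-4 + 48\right) + 49910 = 44 + 49910 = 49954$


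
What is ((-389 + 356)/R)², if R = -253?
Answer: 9/529 ≈ 0.017013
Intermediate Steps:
((-389 + 356)/R)² = ((-389 + 356)/(-253))² = (-33*(-1/253))² = (3/23)² = 9/529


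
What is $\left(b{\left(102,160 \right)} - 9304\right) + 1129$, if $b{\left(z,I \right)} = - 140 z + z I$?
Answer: $-6135$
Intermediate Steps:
$b{\left(z,I \right)} = - 140 z + I z$
$\left(b{\left(102,160 \right)} - 9304\right) + 1129 = \left(102 \left(-140 + 160\right) - 9304\right) + 1129 = \left(102 \cdot 20 - 9304\right) + 1129 = \left(2040 - 9304\right) + 1129 = -7264 + 1129 = -6135$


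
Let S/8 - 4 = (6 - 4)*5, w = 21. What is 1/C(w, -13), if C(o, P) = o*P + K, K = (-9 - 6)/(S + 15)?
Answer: -127/34686 ≈ -0.0036614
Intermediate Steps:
S = 112 (S = 32 + 8*((6 - 4)*5) = 32 + 8*(2*5) = 32 + 8*10 = 32 + 80 = 112)
K = -15/127 (K = (-9 - 6)/(112 + 15) = -15/127 ≈ -0.11811)
C(o, P) = -15/127 + P*o (C(o, P) = o*P - 15/127 = P*o - 15/127 = -15/127 + P*o)
1/C(w, -13) = 1/(-15/127 - 13*21) = 1/(-15/127 - 273) = 1/(-34686/127) = -127/34686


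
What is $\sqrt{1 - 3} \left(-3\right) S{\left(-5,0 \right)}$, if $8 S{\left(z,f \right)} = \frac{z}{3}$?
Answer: $\frac{5 i \sqrt{2}}{8} \approx 0.88388 i$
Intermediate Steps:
$S{\left(z,f \right)} = \frac{z}{24}$ ($S{\left(z,f \right)} = \frac{z \frac{1}{3}}{8} = \frac{\frac{1}{3} z}{8} = \frac{z}{24}$)
$\sqrt{1 - 3} \left(-3\right) S{\left(-5,0 \right)} = \sqrt{1 - 3} \left(-3\right) \frac{1}{24} \left(-5\right) = \sqrt{-2} \left(-3\right) \left(- \frac{5}{24}\right) = i \sqrt{2} \left(-3\right) \left(- \frac{5}{24}\right) = - 3 i \sqrt{2} \left(- \frac{5}{24}\right) = \frac{5 i \sqrt{2}}{8}$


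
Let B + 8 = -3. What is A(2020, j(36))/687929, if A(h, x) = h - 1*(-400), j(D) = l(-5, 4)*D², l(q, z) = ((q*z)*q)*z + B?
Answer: 220/62539 ≈ 0.0035178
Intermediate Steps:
B = -11 (B = -8 - 3 = -11)
l(q, z) = -11 + q²*z² (l(q, z) = ((q*z)*q)*z - 11 = (z*q²)*z - 11 = q²*z² - 11 = -11 + q²*z²)
j(D) = 389*D² (j(D) = (-11 + (-5)²*4²)*D² = (-11 + 25*16)*D² = (-11 + 400)*D² = 389*D²)
A(h, x) = 400 + h (A(h, x) = h + 400 = 400 + h)
A(2020, j(36))/687929 = (400 + 2020)/687929 = 2420*(1/687929) = 220/62539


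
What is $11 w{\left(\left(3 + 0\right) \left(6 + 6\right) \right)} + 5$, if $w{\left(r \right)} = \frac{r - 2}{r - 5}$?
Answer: $\frac{529}{31} \approx 17.065$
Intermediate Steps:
$w{\left(r \right)} = \frac{-2 + r}{-5 + r}$ ($w{\left(r \right)} = \frac{r - 2}{-5 + r} = \frac{-2 + r}{-5 + r}$)
$11 w{\left(\left(3 + 0\right) \left(6 + 6\right) \right)} + 5 = 11 \frac{-2 + \left(3 + 0\right) \left(6 + 6\right)}{-5 + \left(3 + 0\right) \left(6 + 6\right)} + 5 = 11 \frac{-2 + 3 \cdot 12}{-5 + 3 \cdot 12} + 5 = 11 \frac{-2 + 36}{-5 + 36} + 5 = 11 \cdot \frac{1}{31} \cdot 34 + 5 = 11 \cdot \frac{34}{31} + 5 = \frac{374}{31} + 5 = \frac{529}{31}$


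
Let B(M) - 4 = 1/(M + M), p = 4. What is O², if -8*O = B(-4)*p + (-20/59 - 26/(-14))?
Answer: 197599249/43665664 ≈ 4.5253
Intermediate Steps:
B(M) = 4 + 1/(2*M) (B(M) = 4 + 1/(M + M) = 4 + 1/(2*M))
O = -14057/6608 (O = -((4 + (½)/(-4))*4 + (-20/59 - 26/(-14)))/8 = -((4 + (½)*(-¼))*4 + (-20*1/59 - 26*(-1/14)))/8 = -((4 - ⅛)*4 + (-20/59 + 13/7))/8 = -((31/8)*4 + 627/413)/8 = -(31/2 + 627/413)/8 = -⅛*14057/826 = -14057/6608 ≈ -2.1273)
O² = (-14057/6608)² = 197599249/43665664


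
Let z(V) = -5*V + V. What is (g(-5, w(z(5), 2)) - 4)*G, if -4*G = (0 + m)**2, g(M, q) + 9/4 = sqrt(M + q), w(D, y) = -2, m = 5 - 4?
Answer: 25/16 - I*sqrt(7)/4 ≈ 1.5625 - 0.66144*I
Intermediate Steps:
m = 1
z(V) = -4*V
g(M, q) = -9/4 + sqrt(M + q)
G = -1/4 (G = -(0 + 1)**2/4 = -1/4*1**2 = -1/4*1 = -1/4 ≈ -0.25000)
(g(-5, w(z(5), 2)) - 4)*G = ((-9/4 + sqrt(-5 - 2)) - 4)*(-1/4) = ((-9/4 + sqrt(-7)) - 4)*(-1/4) = ((-9/4 + I*sqrt(7)) - 4)*(-1/4) = (-25/4 + I*sqrt(7))*(-1/4) = 25/16 - I*sqrt(7)/4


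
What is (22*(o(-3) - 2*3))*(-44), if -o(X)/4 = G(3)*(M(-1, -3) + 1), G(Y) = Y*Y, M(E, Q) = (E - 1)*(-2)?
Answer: 180048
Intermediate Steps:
M(E, Q) = 2 - 2*E (M(E, Q) = (-1 + E)*(-2) = 2 - 2*E)
G(Y) = Y²
o(X) = -180 (o(X) = -4*3²*((2 - 2*(-1)) + 1) = -36*((2 + 2) + 1) = -36*(4 + 1) = -36*5 = -4*45 = -180)
(22*(o(-3) - 2*3))*(-44) = (22*(-180 - 2*3))*(-44) = (22*(-180 - 6))*(-44) = (22*(-186))*(-44) = -4092*(-44) = 180048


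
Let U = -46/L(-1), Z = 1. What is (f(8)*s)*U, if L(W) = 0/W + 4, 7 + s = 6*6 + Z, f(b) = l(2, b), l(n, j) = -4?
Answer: 1380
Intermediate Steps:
f(b) = -4
s = 30 (s = -7 + (6*6 + 1) = -7 + (36 + 1) = -7 + 37 = 30)
L(W) = 4 (L(W) = 0 + 4 = 4)
U = -23/2 (U = -46/4 = -46*1/4 = -23/2 ≈ -11.500)
(f(8)*s)*U = -4*30*(-23/2) = -120*(-23/2) = 1380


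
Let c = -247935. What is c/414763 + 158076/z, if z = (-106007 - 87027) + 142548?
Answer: -39040661199/10469862409 ≈ -3.7289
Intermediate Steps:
z = -50486 (z = -193034 + 142548 = -50486)
c/414763 + 158076/z = -247935/414763 + 158076/(-50486) = -247935*1/414763 + 158076*(-1/50486) = -247935/414763 - 79038/25243 = -39040661199/10469862409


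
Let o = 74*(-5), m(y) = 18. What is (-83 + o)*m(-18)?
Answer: -8154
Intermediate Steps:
o = -370
(-83 + o)*m(-18) = (-83 - 370)*18 = -453*18 = -8154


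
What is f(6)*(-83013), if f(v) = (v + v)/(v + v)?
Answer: -83013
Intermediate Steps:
f(v) = 1 (f(v) = (2*v)/((2*v)) = (2*v)*(1/(2*v)) = 1)
f(6)*(-83013) = 1*(-83013) = -83013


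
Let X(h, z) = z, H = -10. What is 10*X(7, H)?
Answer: -100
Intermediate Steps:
10*X(7, H) = 10*(-10) = -100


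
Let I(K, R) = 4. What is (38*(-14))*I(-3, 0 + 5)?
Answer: -2128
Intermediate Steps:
(38*(-14))*I(-3, 0 + 5) = (38*(-14))*4 = -532*4 = -2128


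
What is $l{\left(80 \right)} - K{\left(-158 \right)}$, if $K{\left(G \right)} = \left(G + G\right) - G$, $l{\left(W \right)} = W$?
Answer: $238$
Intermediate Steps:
$K{\left(G \right)} = G$ ($K{\left(G \right)} = 2 G - G = G$)
$l{\left(80 \right)} - K{\left(-158 \right)} = 80 - -158 = 80 + 158 = 238$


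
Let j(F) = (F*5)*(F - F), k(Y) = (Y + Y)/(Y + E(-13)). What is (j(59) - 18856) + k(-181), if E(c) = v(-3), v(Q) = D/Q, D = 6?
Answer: -3450286/183 ≈ -18854.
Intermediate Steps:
v(Q) = 6/Q
E(c) = -2 (E(c) = 6/(-3) = 6*(-1/3) = -2)
k(Y) = 2*Y/(-2 + Y) (k(Y) = (Y + Y)/(Y - 2) = (2*Y)/(-2 + Y) = 2*Y/(-2 + Y))
j(F) = 0 (j(F) = (5*F)*0 = 0)
(j(59) - 18856) + k(-181) = (0 - 18856) + 2*(-181)/(-2 - 181) = -18856 + 2*(-181)/(-183) = -18856 + 2*(-181)*(-1/183) = -18856 + 362/183 = -3450286/183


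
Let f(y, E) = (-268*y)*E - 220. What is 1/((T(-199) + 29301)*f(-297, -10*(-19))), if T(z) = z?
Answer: 1/440110128040 ≈ 2.2722e-12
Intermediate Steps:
f(y, E) = -220 - 268*E*y (f(y, E) = -268*E*y - 220 = -220 - 268*E*y)
1/((T(-199) + 29301)*f(-297, -10*(-19))) = 1/((-199 + 29301)*(-220 - 268*(-10*(-19))*(-297))) = 1/(29102*(-220 - 268*190*(-297))) = 1/(29102*(-220 + 15123240)) = (1/29102)/15123020 = (1/29102)*(1/15123020) = 1/440110128040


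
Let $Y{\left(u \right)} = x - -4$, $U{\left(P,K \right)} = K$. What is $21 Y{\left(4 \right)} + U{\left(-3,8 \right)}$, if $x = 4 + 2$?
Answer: $218$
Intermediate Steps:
$x = 6$
$Y{\left(u \right)} = 10$ ($Y{\left(u \right)} = 6 - -4 = 6 + 4 = 10$)
$21 Y{\left(4 \right)} + U{\left(-3,8 \right)} = 21 \cdot 10 + 8 = 210 + 8 = 218$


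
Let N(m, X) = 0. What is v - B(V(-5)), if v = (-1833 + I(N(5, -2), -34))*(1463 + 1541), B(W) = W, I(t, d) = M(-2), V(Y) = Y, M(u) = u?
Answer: -5512335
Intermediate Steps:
I(t, d) = -2
v = -5512340 (v = (-1833 - 2)*(1463 + 1541) = -1835*3004 = -5512340)
v - B(V(-5)) = -5512340 - 1*(-5) = -5512340 + 5 = -5512335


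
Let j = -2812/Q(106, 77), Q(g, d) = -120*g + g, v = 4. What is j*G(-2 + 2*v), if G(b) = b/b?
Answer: 1406/6307 ≈ 0.22293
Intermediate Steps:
Q(g, d) = -119*g
j = 1406/6307 (j = -2812/((-119*106)) = -2812/(-12614) = -2812*(-1/12614) = 1406/6307 ≈ 0.22293)
G(b) = 1
j*G(-2 + 2*v) = (1406/6307)*1 = 1406/6307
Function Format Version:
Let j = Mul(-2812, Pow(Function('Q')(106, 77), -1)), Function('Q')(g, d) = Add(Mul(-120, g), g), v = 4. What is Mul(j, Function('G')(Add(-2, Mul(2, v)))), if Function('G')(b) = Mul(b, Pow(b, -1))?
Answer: Rational(1406, 6307) ≈ 0.22293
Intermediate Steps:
Function('Q')(g, d) = Mul(-119, g)
j = Rational(1406, 6307) (j = Mul(-2812, Pow(Mul(-119, 106), -1)) = Mul(-2812, Pow(-12614, -1)) = Mul(-2812, Rational(-1, 12614)) = Rational(1406, 6307) ≈ 0.22293)
Function('G')(b) = 1
Mul(j, Function('G')(Add(-2, Mul(2, v)))) = Mul(Rational(1406, 6307), 1) = Rational(1406, 6307)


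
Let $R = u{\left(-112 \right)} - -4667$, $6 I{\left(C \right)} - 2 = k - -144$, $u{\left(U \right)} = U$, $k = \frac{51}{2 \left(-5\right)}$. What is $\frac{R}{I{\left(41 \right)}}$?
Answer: $\frac{273300}{1409} \approx 193.97$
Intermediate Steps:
$k = - \frac{51}{10}$ ($k = \frac{51}{-10} = 51 \left(- \frac{1}{10}\right) = - \frac{51}{10} \approx -5.1$)
$I{\left(C \right)} = \frac{1409}{60}$ ($I{\left(C \right)} = \frac{1}{3} + \frac{- \frac{51}{10} - -144}{6} = \frac{1}{3} + \frac{- \frac{51}{10} + 144}{6} = \frac{1}{3} + \frac{1}{6} \cdot \frac{1389}{10} = \frac{1}{3} + \frac{463}{20} = \frac{1409}{60}$)
$R = 4555$ ($R = -112 - -4667 = -112 + 4667 = 4555$)
$\frac{R}{I{\left(41 \right)}} = \frac{4555}{\frac{1409}{60}} = 4555 \cdot \frac{60}{1409} = \frac{273300}{1409}$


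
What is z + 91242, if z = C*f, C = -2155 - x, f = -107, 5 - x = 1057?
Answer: 209263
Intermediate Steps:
x = -1052 (x = 5 - 1*1057 = 5 - 1057 = -1052)
C = -1103 (C = -2155 - 1*(-1052) = -2155 + 1052 = -1103)
z = 118021 (z = -1103*(-107) = 118021)
z + 91242 = 118021 + 91242 = 209263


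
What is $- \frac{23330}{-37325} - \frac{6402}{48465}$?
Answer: $\frac{11889784}{24119415} \approx 0.49295$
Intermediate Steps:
$- \frac{23330}{-37325} - \frac{6402}{48465} = \left(-23330\right) \left(- \frac{1}{37325}\right) - \frac{2134}{16155} = \frac{4666}{7465} - \frac{2134}{16155} = \frac{11889784}{24119415}$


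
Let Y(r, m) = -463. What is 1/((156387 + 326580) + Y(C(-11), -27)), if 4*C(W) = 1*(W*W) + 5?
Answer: 1/482504 ≈ 2.0725e-6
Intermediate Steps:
C(W) = 5/4 + W**2/4 (C(W) = (1*(W*W) + 5)/4 = (1*W**2 + 5)/4 = (W**2 + 5)/4 = (5 + W**2)/4 = 5/4 + W**2/4)
1/((156387 + 326580) + Y(C(-11), -27)) = 1/((156387 + 326580) - 463) = 1/(482967 - 463) = 1/482504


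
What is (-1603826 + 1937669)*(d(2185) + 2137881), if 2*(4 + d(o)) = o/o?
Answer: 1427430876465/2 ≈ 7.1372e+11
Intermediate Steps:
d(o) = -7/2 (d(o) = -4 + (o/o)/2 = -4 + (1/2)*1 = -4 + 1/2 = -7/2)
(-1603826 + 1937669)*(d(2185) + 2137881) = (-1603826 + 1937669)*(-7/2 + 2137881) = 333843*(4275755/2) = 1427430876465/2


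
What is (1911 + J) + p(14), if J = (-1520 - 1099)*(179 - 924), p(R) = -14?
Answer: 1953052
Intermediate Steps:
J = 1951155 (J = -2619*(-745) = 1951155)
(1911 + J) + p(14) = (1911 + 1951155) - 14 = 1953066 - 14 = 1953052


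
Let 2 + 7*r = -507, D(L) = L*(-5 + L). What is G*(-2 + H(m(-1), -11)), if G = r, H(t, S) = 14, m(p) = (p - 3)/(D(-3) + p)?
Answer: -6108/7 ≈ -872.57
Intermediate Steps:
r = -509/7 (r = -2/7 + (⅐)*(-507) = -2/7 - 507/7 = -509/7 ≈ -72.714)
m(p) = (-3 + p)/(24 + p) (m(p) = (p - 3)/(-3*(-5 - 3) + p) = (-3 + p)/(-3*(-8) + p) = (-3 + p)/(24 + p))
G = -509/7 ≈ -72.714
G*(-2 + H(m(-1), -11)) = -509*(-2 + 14)/7 = -509/7*12 = -6108/7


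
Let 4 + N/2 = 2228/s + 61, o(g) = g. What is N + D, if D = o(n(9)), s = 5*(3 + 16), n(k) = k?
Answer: 16141/95 ≈ 169.91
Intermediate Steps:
s = 95 (s = 5*19 = 95)
D = 9
N = 15286/95 (N = -8 + 2*(2228/95 + 61) = -8 + 2*(8023/95) = -8 + 16046/95 = 15286/95 ≈ 160.91)
N + D = 15286/95 + 9 = 16141/95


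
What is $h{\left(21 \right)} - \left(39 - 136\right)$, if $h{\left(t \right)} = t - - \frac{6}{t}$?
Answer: $\frac{828}{7} \approx 118.29$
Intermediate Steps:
$h{\left(t \right)} = t + \frac{6}{t}$
$h{\left(21 \right)} - \left(39 - 136\right) = \left(21 + \frac{6}{21}\right) - \left(39 - 136\right) = \left(21 + 6 \cdot \frac{1}{21}\right) - \left(39 - 136\right) = \left(21 + \frac{2}{7}\right) - -97 = \frac{149}{7} + 97 = \frac{828}{7}$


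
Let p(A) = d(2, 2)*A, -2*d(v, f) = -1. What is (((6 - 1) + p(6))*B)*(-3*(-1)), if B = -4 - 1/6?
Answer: -100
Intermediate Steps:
d(v, f) = ½ (d(v, f) = -½*(-1) = ½)
p(A) = A/2
B = -25/6 (B = -4 - 1*⅙ = -4 - ⅙ = -25/6 ≈ -4.1667)
(((6 - 1) + p(6))*B)*(-3*(-1)) = (((6 - 1) + (½)*6)*(-25/6))*(-3*(-1)) = ((5 + 3)*(-25/6))*3 = (8*(-25/6))*3 = -100/3*3 = -100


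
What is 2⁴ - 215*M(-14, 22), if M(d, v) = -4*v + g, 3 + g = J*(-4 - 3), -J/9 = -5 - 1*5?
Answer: 155031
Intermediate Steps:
J = 90 (J = -9*(-5 - 1*5) = -9*(-5 - 5) = -9*(-10) = 90)
g = -633 (g = -3 + 90*(-4 - 3) = -3 + 90*(-7) = -3 - 630 = -633)
M(d, v) = -633 - 4*v (M(d, v) = -4*v - 633 = -633 - 4*v)
2⁴ - 215*M(-14, 22) = 2⁴ - 215*(-633 - 4*22) = 16 - 215*(-633 - 88) = 16 - 215*(-721) = 16 + 155015 = 155031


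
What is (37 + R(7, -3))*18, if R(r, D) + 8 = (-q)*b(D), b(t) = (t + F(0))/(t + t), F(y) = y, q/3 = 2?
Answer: 468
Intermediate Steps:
q = 6 (q = 3*2 = 6)
b(t) = ½ (b(t) = (t + 0)/(t + t) = t/((2*t)) = t*(1/(2*t)) = ½)
R(r, D) = -11 (R(r, D) = -8 - 1*6*(½) = -8 - 6*½ = -8 - 3 = -11)
(37 + R(7, -3))*18 = (37 - 11)*18 = 26*18 = 468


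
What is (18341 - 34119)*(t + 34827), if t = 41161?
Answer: -1198938664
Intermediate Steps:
(18341 - 34119)*(t + 34827) = (18341 - 34119)*(41161 + 34827) = -15778*75988 = -1198938664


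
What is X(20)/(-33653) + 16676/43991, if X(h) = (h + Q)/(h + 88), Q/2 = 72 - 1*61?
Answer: 10101245767/26647724214 ≈ 0.37907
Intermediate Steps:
Q = 22 (Q = 2*(72 - 1*61) = 2*(72 - 61) = 2*11 = 22)
X(h) = (22 + h)/(88 + h) (X(h) = (h + 22)/(h + 88) = (22 + h)/(88 + h))
X(20)/(-33653) + 16676/43991 = ((22 + 20)/(88 + 20))/(-33653) + 16676/43991 = (42/108)*(-1/33653) + 16676*(1/43991) = ((1/108)*42)*(-1/33653) + 16676/43991 = (7/18)*(-1/33653) + 16676/43991 = -7/605754 + 16676/43991 = 10101245767/26647724214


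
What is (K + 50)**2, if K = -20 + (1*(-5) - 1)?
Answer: 576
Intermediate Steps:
K = -26 (K = -20 + (-5 - 1) = -20 - 6 = -26)
(K + 50)**2 = (-26 + 50)**2 = 24**2 = 576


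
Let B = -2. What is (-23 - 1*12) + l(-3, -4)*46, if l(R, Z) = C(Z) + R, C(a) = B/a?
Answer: -150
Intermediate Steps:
C(a) = -2/a
l(R, Z) = R - 2/Z (l(R, Z) = -2/Z + R = R - 2/Z)
(-23 - 1*12) + l(-3, -4)*46 = (-23 - 1*12) + (-3 - 2/(-4))*46 = (-23 - 12) + (-3 - 2*(-1/4))*46 = -35 + (-3 + 1/2)*46 = -35 - 5/2*46 = -35 - 115 = -150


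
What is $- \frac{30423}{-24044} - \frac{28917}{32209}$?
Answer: $\frac{284614059}{774433196} \approx 0.36751$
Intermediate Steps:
$- \frac{30423}{-24044} - \frac{28917}{32209} = \left(-30423\right) \left(- \frac{1}{24044}\right) - \frac{28917}{32209} = \frac{30423}{24044} - \frac{28917}{32209} = \frac{284614059}{774433196}$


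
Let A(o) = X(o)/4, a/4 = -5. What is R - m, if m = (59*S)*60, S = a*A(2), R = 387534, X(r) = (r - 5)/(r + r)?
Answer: 374259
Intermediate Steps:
a = -20 (a = 4*(-5) = -20)
X(r) = (-5 + r)/(2*r) (X(r) = (-5 + r)/((2*r)) = (-5 + r)*(1/(2*r)) = (-5 + r)/(2*r))
A(o) = (-5 + o)/(8*o) (A(o) = ((-5 + o)/(2*o))/4 = ((-5 + o)/(2*o))*(1/4) = (-5 + o)/(8*o))
S = 15/4 (S = -5*(-5 + 2)/(2*2) = -5*(-3)/(2*2) = -20*(-3/16) = 15/4 ≈ 3.7500)
m = 13275 (m = (59*(15/4))*60 = (885/4)*60 = 13275)
R - m = 387534 - 1*13275 = 387534 - 13275 = 374259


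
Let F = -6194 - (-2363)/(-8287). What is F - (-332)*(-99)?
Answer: -323709157/8287 ≈ -39062.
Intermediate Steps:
F = -51332041/8287 (F = -6194 - (-2363)*(-1)/8287 = -6194 - 1*2363/8287 = -6194 - 2363/8287 = -51332041/8287 ≈ -6194.3)
F - (-332)*(-99) = -51332041/8287 - (-332)*(-99) = -51332041/8287 - 1*32868 = -51332041/8287 - 32868 = -323709157/8287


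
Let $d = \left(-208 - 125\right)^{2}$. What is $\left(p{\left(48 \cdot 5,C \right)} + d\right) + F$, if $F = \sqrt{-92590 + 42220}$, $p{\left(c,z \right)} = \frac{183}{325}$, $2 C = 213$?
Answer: $\frac{36039108}{325} + i \sqrt{50370} \approx 1.1089 \cdot 10^{5} + 224.43 i$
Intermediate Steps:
$C = \frac{213}{2}$ ($C = \frac{1}{2} \cdot 213 = \frac{213}{2} \approx 106.5$)
$p{\left(c,z \right)} = \frac{183}{325}$ ($p{\left(c,z \right)} = 183 \cdot \frac{1}{325} = \frac{183}{325}$)
$d = 110889$ ($d = \left(-333\right)^{2} = 110889$)
$F = i \sqrt{50370}$ ($F = \sqrt{-50370} = i \sqrt{50370} \approx 224.43 i$)
$\left(p{\left(48 \cdot 5,C \right)} + d\right) + F = \left(\frac{183}{325} + 110889\right) + i \sqrt{50370} = \frac{36039108}{325} + i \sqrt{50370}$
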